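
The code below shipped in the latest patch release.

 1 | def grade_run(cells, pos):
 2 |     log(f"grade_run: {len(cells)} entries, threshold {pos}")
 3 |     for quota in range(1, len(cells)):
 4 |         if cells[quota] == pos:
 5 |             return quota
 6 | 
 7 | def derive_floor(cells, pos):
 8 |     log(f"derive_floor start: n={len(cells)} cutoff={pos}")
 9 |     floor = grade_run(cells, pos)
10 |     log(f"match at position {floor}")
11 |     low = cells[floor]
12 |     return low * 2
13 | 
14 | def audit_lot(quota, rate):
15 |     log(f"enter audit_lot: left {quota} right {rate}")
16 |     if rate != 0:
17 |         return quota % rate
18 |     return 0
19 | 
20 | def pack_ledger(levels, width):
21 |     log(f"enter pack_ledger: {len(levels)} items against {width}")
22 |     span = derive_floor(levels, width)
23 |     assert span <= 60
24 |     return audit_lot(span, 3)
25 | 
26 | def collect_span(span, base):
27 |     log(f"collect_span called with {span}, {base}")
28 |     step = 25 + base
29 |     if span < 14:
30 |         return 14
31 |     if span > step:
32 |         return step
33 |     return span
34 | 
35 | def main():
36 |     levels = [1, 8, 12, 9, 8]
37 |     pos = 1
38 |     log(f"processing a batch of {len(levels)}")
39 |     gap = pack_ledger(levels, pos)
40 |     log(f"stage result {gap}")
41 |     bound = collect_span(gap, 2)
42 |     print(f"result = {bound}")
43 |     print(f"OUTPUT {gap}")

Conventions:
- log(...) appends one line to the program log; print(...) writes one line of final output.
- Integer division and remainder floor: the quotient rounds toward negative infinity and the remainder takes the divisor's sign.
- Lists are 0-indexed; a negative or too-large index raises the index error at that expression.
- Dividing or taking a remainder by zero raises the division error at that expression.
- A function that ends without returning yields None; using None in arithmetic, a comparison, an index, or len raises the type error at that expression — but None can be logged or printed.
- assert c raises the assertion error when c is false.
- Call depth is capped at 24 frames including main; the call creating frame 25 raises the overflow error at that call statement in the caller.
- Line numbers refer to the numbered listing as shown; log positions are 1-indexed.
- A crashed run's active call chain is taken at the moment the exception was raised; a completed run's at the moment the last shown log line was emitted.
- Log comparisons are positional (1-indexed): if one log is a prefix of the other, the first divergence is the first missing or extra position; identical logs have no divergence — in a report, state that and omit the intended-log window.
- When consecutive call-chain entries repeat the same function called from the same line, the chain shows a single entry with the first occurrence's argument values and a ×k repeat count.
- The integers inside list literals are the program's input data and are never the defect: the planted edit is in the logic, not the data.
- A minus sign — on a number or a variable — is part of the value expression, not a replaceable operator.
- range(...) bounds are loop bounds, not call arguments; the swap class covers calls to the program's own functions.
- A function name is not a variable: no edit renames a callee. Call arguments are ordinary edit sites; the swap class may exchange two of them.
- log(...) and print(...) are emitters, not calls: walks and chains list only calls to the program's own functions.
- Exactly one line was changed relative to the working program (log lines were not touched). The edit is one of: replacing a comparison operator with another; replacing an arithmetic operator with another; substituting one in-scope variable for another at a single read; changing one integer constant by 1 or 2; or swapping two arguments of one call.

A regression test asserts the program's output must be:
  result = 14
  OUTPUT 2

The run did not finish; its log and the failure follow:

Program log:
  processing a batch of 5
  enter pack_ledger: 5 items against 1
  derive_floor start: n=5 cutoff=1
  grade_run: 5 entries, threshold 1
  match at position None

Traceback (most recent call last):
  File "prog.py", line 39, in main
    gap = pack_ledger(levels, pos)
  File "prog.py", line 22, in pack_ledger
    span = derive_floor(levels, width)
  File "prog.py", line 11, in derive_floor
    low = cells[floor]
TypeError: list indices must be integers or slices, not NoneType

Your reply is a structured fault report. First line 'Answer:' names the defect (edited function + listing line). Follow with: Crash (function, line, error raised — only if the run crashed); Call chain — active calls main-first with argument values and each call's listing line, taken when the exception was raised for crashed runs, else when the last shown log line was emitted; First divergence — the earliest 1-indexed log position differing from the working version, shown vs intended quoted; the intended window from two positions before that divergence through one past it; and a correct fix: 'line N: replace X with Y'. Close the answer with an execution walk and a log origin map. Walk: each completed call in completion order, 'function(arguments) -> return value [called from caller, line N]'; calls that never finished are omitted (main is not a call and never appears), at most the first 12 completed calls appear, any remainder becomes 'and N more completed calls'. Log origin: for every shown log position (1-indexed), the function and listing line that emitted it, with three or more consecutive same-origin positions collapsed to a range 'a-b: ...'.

Answer: the defect is in grade_run at line 3.
The tell: The log first diverges at position 5: the faulty run prints 'match at position None' where the working version prints 'match at position 0'.
Crash: derive_floor, line 11, TypeError.
Call chain: main -> pack_ledger([1, 8, 12, 9, 8], 1) (called at line 39) -> derive_floor([1, 8, 12, 9, 8], 1) (called at line 22).
First divergence: position 5; shown 'match at position None' vs intended 'match at position 0'.
Intended log window:
  3: derive_floor start: n=5 cutoff=1
  4: grade_run: 5 entries, threshold 1
  5: match at position 0
  6: enter audit_lot: left 2 right 3
Execution walk:
  grade_run([1, 8, 12, 9, 8], 1) -> None  [called from derive_floor, line 9]
Log line origins:
  1: emitted by main (line 38)
  2: emitted by pack_ledger (line 21)
  3: emitted by derive_floor (line 8)
  4: emitted by grade_run (line 2)
  5: emitted by derive_floor (line 10)
A correct fix: line 3: replace `1` with `0`.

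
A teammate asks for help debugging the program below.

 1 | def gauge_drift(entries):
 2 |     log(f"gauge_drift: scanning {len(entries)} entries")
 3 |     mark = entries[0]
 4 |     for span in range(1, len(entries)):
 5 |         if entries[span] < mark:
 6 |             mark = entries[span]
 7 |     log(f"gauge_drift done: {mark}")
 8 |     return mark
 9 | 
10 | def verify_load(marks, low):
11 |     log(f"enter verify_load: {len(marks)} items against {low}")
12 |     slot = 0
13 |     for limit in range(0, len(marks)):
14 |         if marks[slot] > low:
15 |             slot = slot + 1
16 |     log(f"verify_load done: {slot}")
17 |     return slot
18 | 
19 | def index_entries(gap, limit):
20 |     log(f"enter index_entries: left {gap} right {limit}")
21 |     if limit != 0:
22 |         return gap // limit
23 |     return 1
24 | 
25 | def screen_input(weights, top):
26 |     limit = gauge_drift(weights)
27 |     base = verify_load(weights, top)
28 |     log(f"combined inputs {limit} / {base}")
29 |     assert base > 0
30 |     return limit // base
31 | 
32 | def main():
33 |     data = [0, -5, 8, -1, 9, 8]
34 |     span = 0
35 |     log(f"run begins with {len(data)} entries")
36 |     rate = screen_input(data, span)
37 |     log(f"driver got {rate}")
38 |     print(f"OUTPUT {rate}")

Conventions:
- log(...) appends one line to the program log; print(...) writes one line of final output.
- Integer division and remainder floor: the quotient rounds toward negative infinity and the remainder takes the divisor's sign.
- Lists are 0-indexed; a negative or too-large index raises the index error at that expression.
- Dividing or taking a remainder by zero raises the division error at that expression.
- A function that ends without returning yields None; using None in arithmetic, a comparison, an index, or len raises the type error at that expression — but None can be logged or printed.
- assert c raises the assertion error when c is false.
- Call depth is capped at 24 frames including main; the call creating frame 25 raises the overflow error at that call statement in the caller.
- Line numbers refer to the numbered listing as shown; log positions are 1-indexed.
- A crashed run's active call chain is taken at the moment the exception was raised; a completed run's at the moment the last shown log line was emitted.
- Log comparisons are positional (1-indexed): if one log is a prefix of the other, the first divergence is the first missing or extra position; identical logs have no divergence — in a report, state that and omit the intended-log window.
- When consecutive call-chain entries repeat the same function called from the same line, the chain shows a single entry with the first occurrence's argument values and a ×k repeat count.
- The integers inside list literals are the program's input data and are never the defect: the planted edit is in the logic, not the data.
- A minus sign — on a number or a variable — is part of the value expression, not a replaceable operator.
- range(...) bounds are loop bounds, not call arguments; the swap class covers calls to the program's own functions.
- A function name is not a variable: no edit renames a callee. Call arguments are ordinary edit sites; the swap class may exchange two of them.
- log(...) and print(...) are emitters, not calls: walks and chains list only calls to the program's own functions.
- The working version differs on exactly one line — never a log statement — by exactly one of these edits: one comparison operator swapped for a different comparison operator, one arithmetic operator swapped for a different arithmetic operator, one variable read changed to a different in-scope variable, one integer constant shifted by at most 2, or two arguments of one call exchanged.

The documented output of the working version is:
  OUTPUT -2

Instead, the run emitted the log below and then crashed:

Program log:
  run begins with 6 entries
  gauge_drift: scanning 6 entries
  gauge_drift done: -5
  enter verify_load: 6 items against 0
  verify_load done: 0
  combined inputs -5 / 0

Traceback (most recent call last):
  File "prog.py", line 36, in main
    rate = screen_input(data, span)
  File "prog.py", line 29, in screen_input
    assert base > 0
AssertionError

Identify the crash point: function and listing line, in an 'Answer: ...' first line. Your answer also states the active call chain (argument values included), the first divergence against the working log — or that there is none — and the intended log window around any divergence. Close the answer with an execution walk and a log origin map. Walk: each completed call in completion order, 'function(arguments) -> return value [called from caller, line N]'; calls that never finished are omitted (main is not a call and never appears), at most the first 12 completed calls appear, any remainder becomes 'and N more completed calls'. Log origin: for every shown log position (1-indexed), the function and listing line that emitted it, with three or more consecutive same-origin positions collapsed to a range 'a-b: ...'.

Answer: the error was raised in screen_input, line 29.
The tell: Log line 5 is where behavior first shows: 'verify_load done: 0' appears instead of 'verify_load done: 3'.
Call chain: main -> screen_input([0, -5, 8, -1, 9, 8], 0) (called at line 36).
First divergence: position 5; shown 'verify_load done: 0' vs intended 'verify_load done: 3'.
Intended log window:
  3: gauge_drift done: -5
  4: enter verify_load: 6 items against 0
  5: verify_load done: 3
  6: combined inputs -5 / 3
Execution walk:
  gauge_drift([0, -5, 8, -1, 9, 8]) -> -5  [called from screen_input, line 26]
  verify_load([0, -5, 8, -1, 9, 8], 0) -> 0  [called from screen_input, line 27]
Log origins:
  1: logged in main at line 35
  2: logged in gauge_drift at line 2
  3: logged in gauge_drift at line 7
  4: logged in verify_load at line 11
  5: logged in verify_load at line 16
  6: logged in screen_input at line 28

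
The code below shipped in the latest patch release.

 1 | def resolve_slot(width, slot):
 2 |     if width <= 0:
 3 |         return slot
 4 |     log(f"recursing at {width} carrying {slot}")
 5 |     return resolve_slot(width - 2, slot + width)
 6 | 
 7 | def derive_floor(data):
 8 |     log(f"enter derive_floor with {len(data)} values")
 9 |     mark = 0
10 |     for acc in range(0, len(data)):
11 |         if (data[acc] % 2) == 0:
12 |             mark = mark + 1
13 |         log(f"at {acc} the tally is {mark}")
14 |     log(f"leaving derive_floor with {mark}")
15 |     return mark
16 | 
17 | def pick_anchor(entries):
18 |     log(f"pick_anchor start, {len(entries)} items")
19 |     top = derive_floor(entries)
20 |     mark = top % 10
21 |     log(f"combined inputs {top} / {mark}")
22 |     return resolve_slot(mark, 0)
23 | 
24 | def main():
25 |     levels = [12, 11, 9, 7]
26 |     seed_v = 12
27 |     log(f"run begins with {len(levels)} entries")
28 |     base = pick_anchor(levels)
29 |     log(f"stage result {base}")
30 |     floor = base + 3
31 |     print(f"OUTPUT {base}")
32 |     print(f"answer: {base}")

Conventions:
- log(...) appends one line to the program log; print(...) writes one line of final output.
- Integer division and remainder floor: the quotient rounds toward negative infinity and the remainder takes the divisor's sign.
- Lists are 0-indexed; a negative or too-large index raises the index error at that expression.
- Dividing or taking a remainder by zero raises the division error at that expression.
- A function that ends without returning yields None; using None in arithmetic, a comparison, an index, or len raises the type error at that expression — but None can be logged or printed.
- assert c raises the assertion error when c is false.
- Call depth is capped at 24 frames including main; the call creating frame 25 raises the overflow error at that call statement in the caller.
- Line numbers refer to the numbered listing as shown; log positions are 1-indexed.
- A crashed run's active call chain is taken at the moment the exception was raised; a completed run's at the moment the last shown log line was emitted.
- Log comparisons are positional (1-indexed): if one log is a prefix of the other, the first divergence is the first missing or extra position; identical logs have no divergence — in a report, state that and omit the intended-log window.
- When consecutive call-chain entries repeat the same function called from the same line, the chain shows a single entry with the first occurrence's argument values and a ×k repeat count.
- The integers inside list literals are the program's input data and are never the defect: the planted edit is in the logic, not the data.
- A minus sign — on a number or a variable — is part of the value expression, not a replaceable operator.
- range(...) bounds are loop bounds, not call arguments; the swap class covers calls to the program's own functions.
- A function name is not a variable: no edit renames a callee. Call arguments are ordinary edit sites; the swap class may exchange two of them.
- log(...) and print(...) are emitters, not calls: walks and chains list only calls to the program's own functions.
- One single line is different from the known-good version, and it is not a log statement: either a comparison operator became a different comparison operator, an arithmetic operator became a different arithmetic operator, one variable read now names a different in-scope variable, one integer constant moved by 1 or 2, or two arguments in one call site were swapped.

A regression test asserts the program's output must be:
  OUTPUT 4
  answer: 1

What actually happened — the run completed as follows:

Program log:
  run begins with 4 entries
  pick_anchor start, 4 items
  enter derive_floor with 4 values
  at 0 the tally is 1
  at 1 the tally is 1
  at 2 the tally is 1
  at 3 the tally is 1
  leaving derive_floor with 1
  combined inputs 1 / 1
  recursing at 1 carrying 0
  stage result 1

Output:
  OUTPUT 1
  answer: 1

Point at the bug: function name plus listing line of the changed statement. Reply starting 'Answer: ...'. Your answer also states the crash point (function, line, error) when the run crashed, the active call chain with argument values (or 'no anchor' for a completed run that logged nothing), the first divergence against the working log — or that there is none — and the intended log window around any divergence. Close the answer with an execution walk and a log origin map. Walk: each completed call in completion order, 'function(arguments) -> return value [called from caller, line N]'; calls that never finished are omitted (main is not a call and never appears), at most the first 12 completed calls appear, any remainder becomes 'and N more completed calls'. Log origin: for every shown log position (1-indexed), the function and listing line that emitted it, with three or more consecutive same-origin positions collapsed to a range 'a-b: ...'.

Answer: the defect is in main at line 31.
Key observation: Every logged value matches the working version; the printed result is what differs.
Call chain: main.
First divergence: none (the log streams are identical).
Execution walk:
  derive_floor([12, 11, 9, 7]) -> 1  [called from pick_anchor, line 19]
  resolve_slot(-1, 1) -> 1  [called from resolve_slot, line 5]
  resolve_slot(1, 0) -> 1  [called from pick_anchor, line 22]
  pick_anchor([12, 11, 9, 7]) -> 1  [called from main, line 28]
Log origins:
  1: logged in main at line 27
  2: logged in pick_anchor at line 18
  3: logged in derive_floor at line 8
  4-7: logged in derive_floor at line 13
  8: logged in derive_floor at line 14
  9: logged in pick_anchor at line 21
  10: logged in resolve_slot at line 4
  11: logged in main at line 29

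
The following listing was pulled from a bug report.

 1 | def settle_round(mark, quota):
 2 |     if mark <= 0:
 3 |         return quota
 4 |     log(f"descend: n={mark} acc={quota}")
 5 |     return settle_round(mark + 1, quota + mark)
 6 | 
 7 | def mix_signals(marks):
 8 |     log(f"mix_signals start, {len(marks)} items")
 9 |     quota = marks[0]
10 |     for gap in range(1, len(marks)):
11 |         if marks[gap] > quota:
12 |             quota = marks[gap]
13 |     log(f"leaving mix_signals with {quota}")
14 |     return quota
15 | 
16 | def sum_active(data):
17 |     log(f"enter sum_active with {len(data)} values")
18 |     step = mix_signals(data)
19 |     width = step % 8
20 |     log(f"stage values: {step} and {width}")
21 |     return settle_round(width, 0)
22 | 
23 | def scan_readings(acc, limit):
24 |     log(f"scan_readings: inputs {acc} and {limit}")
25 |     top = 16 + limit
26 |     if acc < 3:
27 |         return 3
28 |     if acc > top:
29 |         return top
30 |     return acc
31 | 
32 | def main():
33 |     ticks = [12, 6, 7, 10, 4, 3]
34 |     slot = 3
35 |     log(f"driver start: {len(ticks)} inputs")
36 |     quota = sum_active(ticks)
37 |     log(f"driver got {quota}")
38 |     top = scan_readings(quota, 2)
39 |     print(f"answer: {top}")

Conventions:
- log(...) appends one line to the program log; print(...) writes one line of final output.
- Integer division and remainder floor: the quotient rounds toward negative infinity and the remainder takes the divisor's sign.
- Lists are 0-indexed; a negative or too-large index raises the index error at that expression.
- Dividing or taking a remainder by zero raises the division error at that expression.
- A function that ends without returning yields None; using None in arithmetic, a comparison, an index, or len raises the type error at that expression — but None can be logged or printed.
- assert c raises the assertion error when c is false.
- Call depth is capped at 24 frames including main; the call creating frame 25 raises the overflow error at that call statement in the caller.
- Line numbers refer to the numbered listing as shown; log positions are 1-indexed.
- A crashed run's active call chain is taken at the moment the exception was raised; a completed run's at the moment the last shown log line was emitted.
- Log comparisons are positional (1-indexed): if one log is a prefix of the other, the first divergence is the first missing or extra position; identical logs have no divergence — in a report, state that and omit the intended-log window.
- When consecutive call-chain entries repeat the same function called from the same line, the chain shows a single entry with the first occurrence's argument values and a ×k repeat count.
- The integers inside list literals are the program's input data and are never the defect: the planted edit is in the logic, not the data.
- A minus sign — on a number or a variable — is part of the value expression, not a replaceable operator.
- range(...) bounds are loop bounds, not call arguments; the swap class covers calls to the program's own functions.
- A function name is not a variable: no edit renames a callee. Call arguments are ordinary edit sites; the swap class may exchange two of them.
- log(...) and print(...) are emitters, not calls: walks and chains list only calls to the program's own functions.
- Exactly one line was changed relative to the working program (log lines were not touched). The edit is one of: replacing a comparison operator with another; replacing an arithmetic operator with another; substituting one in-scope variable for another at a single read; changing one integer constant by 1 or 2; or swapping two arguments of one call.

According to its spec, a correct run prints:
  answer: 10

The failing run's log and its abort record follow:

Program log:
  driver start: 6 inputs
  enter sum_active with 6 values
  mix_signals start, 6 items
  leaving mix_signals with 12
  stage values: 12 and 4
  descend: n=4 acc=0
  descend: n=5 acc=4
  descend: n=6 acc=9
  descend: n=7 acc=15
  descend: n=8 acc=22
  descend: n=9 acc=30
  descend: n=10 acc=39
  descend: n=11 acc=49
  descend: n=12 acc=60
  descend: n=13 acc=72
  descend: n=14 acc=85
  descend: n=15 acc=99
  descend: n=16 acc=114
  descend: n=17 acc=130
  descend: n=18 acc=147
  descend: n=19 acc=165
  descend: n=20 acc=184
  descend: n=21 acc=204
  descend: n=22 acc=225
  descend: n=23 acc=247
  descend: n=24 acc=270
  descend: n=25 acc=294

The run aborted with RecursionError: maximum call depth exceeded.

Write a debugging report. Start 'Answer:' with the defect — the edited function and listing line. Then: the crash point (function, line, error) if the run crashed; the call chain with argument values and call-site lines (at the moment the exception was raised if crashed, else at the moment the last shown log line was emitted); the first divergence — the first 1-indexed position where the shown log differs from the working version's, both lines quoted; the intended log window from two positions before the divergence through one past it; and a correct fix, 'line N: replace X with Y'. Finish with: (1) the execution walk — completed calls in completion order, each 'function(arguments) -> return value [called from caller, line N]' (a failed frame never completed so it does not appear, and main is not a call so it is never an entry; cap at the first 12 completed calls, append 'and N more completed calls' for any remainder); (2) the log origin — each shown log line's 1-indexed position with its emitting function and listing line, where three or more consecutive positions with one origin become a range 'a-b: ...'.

Answer: the defect is in settle_round at line 5.
Key fact: Log line 7 is where behavior first shows: 'descend: n=5 acc=4' appears instead of 'descend: n=3 acc=4'.
Crash: settle_round, line 5, RecursionError.
Call chain: main -> sum_active([12, 6, 7, 10, 4, 3]) (called at line 36) -> settle_round(4, 0) (called at line 21) -> settle_round(5, 4) (called at line 5) ×21.
First divergence: position 7 — shown 'descend: n=5 acc=4', intended 'descend: n=3 acc=4'.
Intended log window:
  5: stage values: 12 and 4
  6: descend: n=4 acc=0
  7: descend: n=3 acc=4
  8: descend: n=2 acc=7
Execution walk:
  mix_signals([12, 6, 7, 10, 4, 3]) -> 12  [called from sum_active, line 18]
Log origins:
  1: emitted by main (line 35)
  2: emitted by sum_active (line 17)
  3: emitted by mix_signals (line 8)
  4: emitted by mix_signals (line 13)
  5: emitted by sum_active (line 20)
  6-27: emitted by settle_round (line 4)
A correct fix: line 5: replace `mark + 1` with `mark - 1`.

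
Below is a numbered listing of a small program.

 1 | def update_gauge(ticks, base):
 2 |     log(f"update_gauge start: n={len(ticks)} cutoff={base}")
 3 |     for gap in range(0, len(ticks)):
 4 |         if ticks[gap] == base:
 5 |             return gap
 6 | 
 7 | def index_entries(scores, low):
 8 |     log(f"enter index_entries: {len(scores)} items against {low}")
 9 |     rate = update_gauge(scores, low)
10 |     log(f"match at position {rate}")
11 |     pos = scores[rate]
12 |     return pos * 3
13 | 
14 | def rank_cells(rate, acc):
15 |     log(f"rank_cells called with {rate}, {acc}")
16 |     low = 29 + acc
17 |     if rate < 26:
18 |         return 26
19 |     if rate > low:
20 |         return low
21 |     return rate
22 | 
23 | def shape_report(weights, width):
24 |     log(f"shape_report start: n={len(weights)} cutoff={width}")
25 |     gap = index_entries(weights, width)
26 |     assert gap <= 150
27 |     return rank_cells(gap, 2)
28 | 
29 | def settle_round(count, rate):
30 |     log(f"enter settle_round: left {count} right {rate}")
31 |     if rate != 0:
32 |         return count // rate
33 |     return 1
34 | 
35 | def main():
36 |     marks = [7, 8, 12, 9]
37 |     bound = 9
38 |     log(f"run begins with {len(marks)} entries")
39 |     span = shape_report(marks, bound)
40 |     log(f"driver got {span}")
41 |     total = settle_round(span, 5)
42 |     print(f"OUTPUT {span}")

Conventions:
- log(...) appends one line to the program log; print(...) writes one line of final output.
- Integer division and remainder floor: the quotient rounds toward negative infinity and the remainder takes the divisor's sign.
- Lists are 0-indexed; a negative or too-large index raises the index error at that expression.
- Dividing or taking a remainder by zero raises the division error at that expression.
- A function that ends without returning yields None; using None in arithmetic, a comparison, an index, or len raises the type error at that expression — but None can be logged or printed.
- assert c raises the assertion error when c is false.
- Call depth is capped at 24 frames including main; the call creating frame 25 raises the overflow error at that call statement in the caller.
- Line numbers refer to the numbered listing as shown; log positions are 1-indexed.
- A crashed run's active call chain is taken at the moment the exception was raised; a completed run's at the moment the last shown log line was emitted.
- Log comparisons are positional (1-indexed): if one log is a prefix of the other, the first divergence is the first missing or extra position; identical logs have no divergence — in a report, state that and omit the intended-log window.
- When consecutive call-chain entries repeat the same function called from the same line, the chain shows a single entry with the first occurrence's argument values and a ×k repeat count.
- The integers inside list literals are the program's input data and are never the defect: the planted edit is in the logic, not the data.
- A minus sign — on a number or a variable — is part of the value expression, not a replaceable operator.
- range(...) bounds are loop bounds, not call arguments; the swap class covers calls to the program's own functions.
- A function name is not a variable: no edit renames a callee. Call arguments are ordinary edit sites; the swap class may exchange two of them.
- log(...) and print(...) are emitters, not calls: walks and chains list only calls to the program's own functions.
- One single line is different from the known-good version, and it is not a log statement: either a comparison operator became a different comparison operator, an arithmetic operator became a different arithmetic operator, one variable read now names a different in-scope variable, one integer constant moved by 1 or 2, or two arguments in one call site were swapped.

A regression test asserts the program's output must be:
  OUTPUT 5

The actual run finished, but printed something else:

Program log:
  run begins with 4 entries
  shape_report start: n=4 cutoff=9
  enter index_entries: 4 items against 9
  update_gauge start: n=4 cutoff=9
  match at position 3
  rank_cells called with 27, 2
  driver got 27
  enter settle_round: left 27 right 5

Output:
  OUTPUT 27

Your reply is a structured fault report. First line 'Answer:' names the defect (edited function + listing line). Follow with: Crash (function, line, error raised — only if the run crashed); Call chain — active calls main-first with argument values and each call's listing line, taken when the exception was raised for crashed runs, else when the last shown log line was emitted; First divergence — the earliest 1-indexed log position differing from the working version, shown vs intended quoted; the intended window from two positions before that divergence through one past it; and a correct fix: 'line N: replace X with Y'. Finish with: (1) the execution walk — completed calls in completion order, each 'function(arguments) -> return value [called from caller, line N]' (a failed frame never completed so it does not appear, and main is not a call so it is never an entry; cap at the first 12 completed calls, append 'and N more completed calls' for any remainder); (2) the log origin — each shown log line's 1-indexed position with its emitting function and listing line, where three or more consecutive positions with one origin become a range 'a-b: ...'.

Answer: the defect is in main at line 42.
The tell: Every logged value matches the working version; the printed result is what differs.
Call chain: main -> settle_round(27, 5) (called at line 41).
First divergence: none; the two logs match at every position.
Execution walk:
  update_gauge([7, 8, 12, 9], 9) -> 3  [called from index_entries, line 9]
  index_entries([7, 8, 12, 9], 9) -> 27  [called from shape_report, line 25]
  rank_cells(27, 2) -> 27  [called from shape_report, line 27]
  shape_report([7, 8, 12, 9], 9) -> 27  [called from main, line 39]
  settle_round(27, 5) -> 5  [called from main, line 41]
Log origins:
  1: from main, line 38
  2: from shape_report, line 24
  3: from index_entries, line 8
  4: from update_gauge, line 2
  5: from index_entries, line 10
  6: from rank_cells, line 15
  7: from main, line 40
  8: from settle_round, line 30
A correct fix: line 42: replace `span` with `total`.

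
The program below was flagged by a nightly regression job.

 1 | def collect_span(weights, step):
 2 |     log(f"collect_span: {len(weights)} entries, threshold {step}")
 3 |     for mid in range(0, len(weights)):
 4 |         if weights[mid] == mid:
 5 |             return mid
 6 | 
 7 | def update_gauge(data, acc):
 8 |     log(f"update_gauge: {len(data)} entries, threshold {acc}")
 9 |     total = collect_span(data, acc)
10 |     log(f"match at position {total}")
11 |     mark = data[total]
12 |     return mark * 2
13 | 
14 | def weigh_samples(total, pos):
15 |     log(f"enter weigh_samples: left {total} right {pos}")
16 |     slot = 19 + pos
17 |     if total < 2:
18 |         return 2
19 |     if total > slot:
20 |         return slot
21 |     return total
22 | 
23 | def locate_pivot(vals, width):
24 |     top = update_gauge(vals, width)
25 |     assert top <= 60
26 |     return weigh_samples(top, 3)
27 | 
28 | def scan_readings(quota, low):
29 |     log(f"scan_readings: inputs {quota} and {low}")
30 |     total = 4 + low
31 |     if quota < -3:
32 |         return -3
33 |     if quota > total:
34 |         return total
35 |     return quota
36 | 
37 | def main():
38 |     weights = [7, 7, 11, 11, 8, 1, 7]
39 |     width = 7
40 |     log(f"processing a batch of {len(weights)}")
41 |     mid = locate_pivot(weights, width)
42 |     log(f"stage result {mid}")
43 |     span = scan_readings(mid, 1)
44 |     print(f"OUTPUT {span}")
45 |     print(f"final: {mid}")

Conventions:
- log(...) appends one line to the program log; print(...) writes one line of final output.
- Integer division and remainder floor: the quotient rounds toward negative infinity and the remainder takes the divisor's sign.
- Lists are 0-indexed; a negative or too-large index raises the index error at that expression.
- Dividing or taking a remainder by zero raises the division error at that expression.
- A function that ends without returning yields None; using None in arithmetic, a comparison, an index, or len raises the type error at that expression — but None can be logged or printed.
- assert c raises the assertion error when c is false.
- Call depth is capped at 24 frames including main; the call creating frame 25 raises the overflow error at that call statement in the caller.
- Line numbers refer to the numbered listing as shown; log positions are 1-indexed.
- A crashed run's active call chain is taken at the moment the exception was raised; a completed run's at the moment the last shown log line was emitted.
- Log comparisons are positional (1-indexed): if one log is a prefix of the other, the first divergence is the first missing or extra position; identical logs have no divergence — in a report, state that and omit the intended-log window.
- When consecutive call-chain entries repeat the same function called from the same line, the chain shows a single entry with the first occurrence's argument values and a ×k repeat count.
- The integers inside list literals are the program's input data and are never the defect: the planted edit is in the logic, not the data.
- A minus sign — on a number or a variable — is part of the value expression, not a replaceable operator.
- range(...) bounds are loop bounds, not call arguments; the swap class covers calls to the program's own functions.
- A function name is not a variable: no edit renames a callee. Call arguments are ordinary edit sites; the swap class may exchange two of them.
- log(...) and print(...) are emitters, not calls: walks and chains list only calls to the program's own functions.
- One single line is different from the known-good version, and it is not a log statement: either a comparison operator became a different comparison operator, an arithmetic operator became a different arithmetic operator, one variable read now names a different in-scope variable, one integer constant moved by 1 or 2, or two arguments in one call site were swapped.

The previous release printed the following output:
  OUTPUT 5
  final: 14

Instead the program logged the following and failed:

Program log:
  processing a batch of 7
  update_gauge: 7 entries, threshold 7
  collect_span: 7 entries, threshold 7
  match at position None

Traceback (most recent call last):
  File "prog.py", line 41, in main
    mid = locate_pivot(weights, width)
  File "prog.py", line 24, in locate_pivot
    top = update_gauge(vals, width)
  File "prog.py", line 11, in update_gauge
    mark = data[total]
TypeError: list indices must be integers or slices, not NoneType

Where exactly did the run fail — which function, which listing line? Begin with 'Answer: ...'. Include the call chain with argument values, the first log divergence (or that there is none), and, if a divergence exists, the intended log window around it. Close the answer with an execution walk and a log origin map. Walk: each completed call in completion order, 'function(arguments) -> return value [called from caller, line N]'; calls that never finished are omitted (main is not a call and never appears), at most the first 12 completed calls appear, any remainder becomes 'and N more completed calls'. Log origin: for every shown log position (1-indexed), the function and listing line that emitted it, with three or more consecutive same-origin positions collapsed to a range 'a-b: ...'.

Answer: the error was raised in update_gauge, line 11.
Key fact: Everything matches until log position 4, which reads 'match at position None' in place of 'match at position 0'.
Call chain: main -> locate_pivot([7, 7, 11, 11, 8, 1, 7], 7) (called at line 41) -> update_gauge([7, 7, 11, 11, 8, 1, 7], 7) (called at line 24).
First divergence: at position 4 the run shows 'match at position None' where the working version logs 'match at position 0'.
Intended log window:
  2: update_gauge: 7 entries, threshold 7
  3: collect_span: 7 entries, threshold 7
  4: match at position 0
  5: enter weigh_samples: left 14 right 3
Execution walk:
  collect_span([7, 7, 11, 11, 8, 1, 7], 7) -> None  [called from update_gauge, line 9]
Log line origins:
  1: logged in main at line 40
  2: logged in update_gauge at line 8
  3: logged in collect_span at line 2
  4: logged in update_gauge at line 10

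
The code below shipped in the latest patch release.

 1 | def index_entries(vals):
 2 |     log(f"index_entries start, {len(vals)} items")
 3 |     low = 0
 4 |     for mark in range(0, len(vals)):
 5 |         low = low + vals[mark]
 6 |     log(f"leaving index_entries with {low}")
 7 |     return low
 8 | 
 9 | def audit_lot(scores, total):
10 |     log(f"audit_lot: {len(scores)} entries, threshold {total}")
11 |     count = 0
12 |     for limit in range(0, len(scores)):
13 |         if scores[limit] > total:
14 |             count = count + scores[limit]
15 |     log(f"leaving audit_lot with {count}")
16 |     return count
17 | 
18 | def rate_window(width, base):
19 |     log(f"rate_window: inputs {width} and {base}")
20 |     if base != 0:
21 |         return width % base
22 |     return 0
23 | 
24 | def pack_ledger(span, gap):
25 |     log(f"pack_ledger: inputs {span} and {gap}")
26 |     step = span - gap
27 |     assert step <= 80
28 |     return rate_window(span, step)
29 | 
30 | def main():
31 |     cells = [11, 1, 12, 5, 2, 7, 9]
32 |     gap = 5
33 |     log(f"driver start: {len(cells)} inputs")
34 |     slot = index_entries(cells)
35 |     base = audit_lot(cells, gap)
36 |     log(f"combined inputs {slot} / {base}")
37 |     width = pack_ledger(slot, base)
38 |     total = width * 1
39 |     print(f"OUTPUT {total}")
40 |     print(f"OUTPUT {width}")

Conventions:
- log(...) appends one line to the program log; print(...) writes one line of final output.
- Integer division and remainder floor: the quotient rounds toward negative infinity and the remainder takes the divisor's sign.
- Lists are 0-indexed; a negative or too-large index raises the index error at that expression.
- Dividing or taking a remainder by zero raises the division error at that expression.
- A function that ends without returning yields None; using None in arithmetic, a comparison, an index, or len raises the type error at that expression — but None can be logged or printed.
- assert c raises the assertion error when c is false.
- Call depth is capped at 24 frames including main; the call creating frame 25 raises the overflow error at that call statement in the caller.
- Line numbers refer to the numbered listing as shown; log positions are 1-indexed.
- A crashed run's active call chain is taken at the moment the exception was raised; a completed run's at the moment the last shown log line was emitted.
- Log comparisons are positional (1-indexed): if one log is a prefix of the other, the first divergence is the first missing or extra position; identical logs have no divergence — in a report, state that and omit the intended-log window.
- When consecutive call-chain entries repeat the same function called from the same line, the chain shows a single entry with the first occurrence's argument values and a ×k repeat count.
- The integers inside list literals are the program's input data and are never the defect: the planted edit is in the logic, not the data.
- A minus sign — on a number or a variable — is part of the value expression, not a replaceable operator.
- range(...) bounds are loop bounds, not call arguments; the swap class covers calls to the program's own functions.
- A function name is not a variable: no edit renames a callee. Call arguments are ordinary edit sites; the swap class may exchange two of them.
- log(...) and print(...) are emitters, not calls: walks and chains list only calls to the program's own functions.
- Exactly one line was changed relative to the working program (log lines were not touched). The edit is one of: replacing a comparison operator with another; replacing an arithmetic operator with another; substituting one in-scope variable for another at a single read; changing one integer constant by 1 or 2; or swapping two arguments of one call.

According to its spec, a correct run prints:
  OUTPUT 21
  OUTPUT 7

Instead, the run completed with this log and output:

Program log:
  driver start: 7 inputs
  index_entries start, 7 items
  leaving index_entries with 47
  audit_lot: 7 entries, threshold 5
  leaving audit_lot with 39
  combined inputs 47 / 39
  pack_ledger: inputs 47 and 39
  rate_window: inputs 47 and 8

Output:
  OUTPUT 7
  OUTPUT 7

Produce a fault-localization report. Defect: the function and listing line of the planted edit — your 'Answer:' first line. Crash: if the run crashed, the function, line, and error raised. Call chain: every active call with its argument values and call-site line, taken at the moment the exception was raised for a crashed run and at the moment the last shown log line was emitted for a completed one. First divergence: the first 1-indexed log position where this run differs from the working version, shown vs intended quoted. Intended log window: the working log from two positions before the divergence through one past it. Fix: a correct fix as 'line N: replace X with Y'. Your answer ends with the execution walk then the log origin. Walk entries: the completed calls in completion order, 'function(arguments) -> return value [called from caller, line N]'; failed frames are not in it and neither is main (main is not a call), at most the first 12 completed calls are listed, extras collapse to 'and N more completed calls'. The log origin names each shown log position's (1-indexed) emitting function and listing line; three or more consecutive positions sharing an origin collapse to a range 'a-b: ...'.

Answer: the defect is in main at line 38.
Core observation: No log line changed; the fault shows up purely in the output.
Call chain: main -> pack_ledger(47, 39) (called at line 37) -> rate_window(47, 8) (called at line 28).
First divergence: there is none — every log position agrees.
Execution walk:
  index_entries([11, 1, 12, 5, 2, 7, 9]) -> 47  [called from main, line 34]
  audit_lot([11, 1, 12, 5, 2, 7, 9], 5) -> 39  [called from main, line 35]
  rate_window(47, 8) -> 7  [called from pack_ledger, line 28]
  pack_ledger(47, 39) -> 7  [called from main, line 37]
Log line origins:
  1: logged in main at line 33
  2: logged in index_entries at line 2
  3: logged in index_entries at line 6
  4: logged in audit_lot at line 10
  5: logged in audit_lot at line 15
  6: logged in main at line 36
  7: logged in pack_ledger at line 25
  8: logged in rate_window at line 19
A correct fix: line 38: replace `1` with `3`.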